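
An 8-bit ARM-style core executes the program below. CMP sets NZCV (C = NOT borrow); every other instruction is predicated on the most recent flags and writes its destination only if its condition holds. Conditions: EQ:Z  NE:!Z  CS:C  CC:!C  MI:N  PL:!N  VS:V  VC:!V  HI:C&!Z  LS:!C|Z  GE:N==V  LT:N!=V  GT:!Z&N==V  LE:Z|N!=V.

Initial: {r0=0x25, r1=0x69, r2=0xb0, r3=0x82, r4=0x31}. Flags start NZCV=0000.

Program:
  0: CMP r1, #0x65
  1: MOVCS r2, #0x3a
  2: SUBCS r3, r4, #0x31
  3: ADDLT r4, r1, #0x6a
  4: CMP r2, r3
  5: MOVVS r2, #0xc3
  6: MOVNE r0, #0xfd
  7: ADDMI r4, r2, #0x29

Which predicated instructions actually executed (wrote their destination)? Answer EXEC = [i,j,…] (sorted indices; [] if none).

EXEC = [1,2,6]

[0] flags=0010 → (cmp)
[1] flags=0010 CS?T → r2=0x3a
[2] flags=0010 CS?T → r3=0x00
[3] flags=0010 LT?F → skip
[4] flags=0010 → (cmp)
[5] flags=0010 VS?F → skip
[6] flags=0010 NE?T → r0=0xfd
[7] flags=0010 MI?F → skip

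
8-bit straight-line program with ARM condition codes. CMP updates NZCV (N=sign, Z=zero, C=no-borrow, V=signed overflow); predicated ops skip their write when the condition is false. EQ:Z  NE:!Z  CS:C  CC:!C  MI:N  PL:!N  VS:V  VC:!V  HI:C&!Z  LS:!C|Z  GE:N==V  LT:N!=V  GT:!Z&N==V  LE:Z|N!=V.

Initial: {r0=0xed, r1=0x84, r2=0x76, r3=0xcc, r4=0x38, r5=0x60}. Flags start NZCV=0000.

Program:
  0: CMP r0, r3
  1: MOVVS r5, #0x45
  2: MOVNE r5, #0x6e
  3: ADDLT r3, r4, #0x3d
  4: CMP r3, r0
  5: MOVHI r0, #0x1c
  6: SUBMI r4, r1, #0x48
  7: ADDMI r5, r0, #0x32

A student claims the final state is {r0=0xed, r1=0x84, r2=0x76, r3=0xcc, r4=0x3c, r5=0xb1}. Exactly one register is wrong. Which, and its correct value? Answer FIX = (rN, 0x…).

FIX = (r5, 0x1f)

[0] flags=0010 → (cmp)
[1] flags=0010 VS?F → skip
[2] flags=0010 NE?T → r5=0x6e
[3] flags=0010 LT?F → skip
[4] flags=1000 → (cmp)
[5] flags=1000 HI?F → skip
[6] flags=1000 MI?T → r4=0x3c
[7] flags=1000 MI?T → r5=0x1f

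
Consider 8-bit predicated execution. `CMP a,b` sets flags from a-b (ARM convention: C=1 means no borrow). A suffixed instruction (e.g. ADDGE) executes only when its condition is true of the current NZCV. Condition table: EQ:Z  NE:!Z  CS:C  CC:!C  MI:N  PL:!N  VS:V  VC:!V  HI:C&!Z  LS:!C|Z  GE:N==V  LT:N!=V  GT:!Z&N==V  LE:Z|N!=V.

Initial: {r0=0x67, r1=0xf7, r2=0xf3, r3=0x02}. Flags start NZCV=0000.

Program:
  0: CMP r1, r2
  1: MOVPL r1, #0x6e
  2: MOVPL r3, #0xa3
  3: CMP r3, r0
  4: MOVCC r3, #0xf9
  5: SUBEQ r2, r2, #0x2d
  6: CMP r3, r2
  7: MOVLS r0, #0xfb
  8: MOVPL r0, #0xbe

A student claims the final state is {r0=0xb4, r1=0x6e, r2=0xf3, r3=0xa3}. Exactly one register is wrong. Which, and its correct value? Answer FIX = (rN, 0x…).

0: ✓ CMP  NZCV=0010
1: ✓ MOVPL  r1←0x6e
2: ✓ MOVPL  r3←0xa3
3: ✓ CMP  NZCV=0011
4: · MOVCC
5: · SUBEQ
6: ✓ CMP  NZCV=1000
7: ✓ MOVLS  r0←0xfb
8: · MOVPL

FIX = (r0, 0xfb)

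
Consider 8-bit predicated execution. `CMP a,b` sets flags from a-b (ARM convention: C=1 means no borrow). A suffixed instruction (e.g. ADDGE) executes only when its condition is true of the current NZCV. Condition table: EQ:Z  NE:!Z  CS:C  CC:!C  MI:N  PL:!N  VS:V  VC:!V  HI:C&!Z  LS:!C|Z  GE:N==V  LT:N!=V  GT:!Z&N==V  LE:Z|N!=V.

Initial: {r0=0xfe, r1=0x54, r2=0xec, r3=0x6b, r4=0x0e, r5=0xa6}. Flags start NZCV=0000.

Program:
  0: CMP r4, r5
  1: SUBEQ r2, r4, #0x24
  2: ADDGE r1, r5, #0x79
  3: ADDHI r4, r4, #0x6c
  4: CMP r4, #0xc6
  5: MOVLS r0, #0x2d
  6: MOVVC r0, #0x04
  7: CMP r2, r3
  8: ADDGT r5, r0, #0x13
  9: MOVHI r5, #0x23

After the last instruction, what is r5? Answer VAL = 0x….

VAL = 0x23

[0] flags=0000 → (cmp)
[1] flags=0000 EQ?F → skip
[2] flags=0000 GE?T → r1=0x1f
[3] flags=0000 HI?F → skip
[4] flags=0000 → (cmp)
[5] flags=0000 LS?T → r0=0x2d
[6] flags=0000 VC?T → r0=0x04
[7] flags=1010 → (cmp)
[8] flags=1010 GT?F → skip
[9] flags=1010 HI?T → r5=0x23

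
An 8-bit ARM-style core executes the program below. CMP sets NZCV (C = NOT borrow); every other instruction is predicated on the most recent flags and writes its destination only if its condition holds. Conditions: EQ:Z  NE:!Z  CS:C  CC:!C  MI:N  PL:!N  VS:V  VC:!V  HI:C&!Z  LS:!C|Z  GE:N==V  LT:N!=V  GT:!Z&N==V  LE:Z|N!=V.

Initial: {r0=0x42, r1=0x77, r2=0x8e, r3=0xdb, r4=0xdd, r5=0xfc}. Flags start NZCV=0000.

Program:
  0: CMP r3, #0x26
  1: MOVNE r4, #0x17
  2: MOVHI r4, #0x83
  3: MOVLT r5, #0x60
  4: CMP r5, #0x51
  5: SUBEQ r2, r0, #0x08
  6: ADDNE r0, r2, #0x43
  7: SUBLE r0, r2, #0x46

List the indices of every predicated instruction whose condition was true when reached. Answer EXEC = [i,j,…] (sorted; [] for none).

0: ✓ CMP  NZCV=1010
1: ✓ MOVNE  r4←0x17
2: ✓ MOVHI  r4←0x83
3: ✓ MOVLT  r5←0x60
4: ✓ CMP  NZCV=0010
5: · SUBEQ
6: ✓ ADDNE  r0←0xd1
7: · SUBLE

EXEC = [1,2,3,6]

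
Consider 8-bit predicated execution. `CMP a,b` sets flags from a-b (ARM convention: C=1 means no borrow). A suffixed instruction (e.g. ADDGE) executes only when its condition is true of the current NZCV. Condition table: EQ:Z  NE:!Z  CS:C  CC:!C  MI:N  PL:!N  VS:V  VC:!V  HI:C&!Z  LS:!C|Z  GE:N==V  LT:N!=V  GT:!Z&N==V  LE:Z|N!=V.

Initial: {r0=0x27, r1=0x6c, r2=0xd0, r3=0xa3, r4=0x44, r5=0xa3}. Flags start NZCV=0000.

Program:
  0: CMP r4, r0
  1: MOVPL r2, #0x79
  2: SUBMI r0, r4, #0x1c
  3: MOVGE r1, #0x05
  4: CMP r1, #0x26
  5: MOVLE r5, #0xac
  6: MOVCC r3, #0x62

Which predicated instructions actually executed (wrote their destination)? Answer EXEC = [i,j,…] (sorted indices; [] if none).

0: ✓ CMP  NZCV=0010
1: ✓ MOVPL  r2←0x79
2: · SUBMI
3: ✓ MOVGE  r1←0x05
4: ✓ CMP  NZCV=1000
5: ✓ MOVLE  r5←0xac
6: ✓ MOVCC  r3←0x62

EXEC = [1,3,5,6]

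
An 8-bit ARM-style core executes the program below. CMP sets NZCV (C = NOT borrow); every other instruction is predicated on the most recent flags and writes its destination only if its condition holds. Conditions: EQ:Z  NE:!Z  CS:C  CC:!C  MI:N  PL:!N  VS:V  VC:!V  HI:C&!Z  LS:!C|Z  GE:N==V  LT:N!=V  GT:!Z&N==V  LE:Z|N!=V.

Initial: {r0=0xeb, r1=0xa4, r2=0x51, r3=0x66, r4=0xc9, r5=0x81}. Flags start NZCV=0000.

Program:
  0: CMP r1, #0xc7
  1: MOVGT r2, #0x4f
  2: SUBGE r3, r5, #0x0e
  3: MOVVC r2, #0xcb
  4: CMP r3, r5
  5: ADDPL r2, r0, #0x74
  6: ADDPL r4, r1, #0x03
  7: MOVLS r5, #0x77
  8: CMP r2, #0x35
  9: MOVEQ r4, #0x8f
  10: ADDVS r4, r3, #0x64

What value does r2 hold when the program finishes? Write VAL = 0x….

VAL = 0xcb

0: ✓ CMP  NZCV=1000
1: · MOVGT
2: · SUBGE
3: ✓ MOVVC  r2←0xcb
4: ✓ CMP  NZCV=1001
5: · ADDPL
6: · ADDPL
7: ✓ MOVLS  r5←0x77
8: ✓ CMP  NZCV=1010
9: · MOVEQ
10: · ADDVS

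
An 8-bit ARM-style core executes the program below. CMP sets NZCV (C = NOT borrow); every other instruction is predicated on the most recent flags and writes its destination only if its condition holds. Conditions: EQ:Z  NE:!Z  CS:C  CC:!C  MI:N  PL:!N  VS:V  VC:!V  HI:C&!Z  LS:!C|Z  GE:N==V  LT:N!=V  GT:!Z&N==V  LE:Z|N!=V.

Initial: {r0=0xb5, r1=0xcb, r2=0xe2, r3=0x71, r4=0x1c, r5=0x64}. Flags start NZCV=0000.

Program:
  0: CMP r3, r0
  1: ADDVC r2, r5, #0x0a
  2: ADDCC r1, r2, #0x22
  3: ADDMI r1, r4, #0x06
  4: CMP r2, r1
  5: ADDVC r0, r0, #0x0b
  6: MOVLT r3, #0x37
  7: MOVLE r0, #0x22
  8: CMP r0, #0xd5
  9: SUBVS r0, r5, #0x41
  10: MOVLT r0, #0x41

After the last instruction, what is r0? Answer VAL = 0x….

0: ✓ CMP  NZCV=1001
1: · ADDVC
2: ✓ ADDCC  r1←0x04
3: ✓ ADDMI  r1←0x22
4: ✓ CMP  NZCV=1010
5: ✓ ADDVC  r0←0xc0
6: ✓ MOVLT  r3←0x37
7: ✓ MOVLE  r0←0x22
8: ✓ CMP  NZCV=0000
9: · SUBVS
10: · MOVLT

VAL = 0x22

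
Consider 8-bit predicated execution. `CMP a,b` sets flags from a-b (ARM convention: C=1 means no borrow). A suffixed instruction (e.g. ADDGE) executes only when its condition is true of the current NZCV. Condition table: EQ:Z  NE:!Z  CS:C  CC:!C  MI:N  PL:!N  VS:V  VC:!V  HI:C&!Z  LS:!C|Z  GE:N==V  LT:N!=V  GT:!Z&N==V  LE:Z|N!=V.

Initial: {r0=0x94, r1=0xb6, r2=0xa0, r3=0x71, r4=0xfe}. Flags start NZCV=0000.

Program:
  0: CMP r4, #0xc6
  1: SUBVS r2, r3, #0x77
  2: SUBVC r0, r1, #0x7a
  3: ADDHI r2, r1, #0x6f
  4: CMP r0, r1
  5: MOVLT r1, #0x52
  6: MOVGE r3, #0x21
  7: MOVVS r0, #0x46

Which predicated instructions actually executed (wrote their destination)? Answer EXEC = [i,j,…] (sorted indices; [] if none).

EXEC = [2,3,6,7]

0: ✓ CMP  NZCV=0010
1: · SUBVS
2: ✓ SUBVC  r0←0x3c
3: ✓ ADDHI  r2←0x25
4: ✓ CMP  NZCV=1001
5: · MOVLT
6: ✓ MOVGE  r3←0x21
7: ✓ MOVVS  r0←0x46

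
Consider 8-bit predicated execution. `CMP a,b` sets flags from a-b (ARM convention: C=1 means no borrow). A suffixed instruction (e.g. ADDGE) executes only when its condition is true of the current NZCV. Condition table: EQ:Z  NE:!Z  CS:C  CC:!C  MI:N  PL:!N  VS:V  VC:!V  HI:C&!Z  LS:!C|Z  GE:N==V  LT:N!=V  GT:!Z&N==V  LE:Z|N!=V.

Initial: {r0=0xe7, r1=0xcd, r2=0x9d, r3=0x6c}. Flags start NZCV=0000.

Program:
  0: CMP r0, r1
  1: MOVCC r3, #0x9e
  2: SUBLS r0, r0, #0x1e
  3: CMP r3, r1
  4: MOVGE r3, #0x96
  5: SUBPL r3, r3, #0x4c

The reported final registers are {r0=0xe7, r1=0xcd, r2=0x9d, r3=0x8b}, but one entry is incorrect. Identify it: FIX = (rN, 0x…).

FIX = (r3, 0x96)

0: ✓ CMP  NZCV=0010
1: · MOVCC
2: · SUBLS
3: ✓ CMP  NZCV=1001
4: ✓ MOVGE  r3←0x96
5: · SUBPL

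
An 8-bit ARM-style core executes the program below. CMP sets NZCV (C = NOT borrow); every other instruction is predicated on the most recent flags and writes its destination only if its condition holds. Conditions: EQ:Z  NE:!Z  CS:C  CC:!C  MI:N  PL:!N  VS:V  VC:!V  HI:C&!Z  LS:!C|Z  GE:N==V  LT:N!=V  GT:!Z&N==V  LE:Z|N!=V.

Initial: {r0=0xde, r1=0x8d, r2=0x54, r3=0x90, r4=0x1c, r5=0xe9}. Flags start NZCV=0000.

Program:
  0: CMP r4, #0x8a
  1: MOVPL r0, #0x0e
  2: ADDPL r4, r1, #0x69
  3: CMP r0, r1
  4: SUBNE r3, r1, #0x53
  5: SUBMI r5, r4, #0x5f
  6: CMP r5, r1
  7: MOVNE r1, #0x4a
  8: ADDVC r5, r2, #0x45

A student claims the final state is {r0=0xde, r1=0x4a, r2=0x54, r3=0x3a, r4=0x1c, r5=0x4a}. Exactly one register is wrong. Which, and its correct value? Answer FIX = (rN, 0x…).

FIX = (r5, 0x99)

0: ✓ CMP  NZCV=1001
1: · MOVPL
2: · ADDPL
3: ✓ CMP  NZCV=0010
4: ✓ SUBNE  r3←0x3a
5: · SUBMI
6: ✓ CMP  NZCV=0010
7: ✓ MOVNE  r1←0x4a
8: ✓ ADDVC  r5←0x99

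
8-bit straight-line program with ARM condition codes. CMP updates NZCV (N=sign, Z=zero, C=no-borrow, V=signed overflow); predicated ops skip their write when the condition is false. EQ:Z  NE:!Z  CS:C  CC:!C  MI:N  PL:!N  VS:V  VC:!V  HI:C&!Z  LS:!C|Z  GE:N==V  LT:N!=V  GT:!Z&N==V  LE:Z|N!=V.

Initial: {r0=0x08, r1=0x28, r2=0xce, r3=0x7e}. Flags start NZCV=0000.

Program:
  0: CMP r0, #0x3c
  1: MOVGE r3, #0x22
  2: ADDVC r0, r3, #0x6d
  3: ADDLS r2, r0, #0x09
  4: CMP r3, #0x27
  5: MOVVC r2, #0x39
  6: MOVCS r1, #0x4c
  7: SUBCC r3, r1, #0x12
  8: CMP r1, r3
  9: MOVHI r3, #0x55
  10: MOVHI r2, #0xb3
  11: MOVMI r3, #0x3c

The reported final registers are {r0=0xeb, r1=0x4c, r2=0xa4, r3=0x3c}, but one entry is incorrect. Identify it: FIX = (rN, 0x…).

FIX = (r2, 0x39)

0: ✓ CMP  NZCV=1000
1: · MOVGE
2: ✓ ADDVC  r0←0xeb
3: ✓ ADDLS  r2←0xf4
4: ✓ CMP  NZCV=0010
5: ✓ MOVVC  r2←0x39
6: ✓ MOVCS  r1←0x4c
7: · SUBCC
8: ✓ CMP  NZCV=1000
9: · MOVHI
10: · MOVHI
11: ✓ MOVMI  r3←0x3c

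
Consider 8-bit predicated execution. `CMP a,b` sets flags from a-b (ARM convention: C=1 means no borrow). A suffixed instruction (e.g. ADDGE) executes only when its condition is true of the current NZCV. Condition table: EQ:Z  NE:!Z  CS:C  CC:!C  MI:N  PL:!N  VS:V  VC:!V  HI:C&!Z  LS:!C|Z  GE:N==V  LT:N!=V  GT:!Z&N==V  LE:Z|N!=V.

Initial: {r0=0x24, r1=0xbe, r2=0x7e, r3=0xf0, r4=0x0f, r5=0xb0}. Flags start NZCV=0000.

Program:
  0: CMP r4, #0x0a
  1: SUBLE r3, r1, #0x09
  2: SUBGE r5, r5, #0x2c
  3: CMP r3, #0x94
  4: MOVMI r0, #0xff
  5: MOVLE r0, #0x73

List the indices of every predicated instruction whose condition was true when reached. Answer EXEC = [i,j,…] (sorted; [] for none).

EXEC = [2]

[0] flags=0010 → (cmp)
[1] flags=0010 LE?F → skip
[2] flags=0010 GE?T → r5=0x84
[3] flags=0010 → (cmp)
[4] flags=0010 MI?F → skip
[5] flags=0010 LE?F → skip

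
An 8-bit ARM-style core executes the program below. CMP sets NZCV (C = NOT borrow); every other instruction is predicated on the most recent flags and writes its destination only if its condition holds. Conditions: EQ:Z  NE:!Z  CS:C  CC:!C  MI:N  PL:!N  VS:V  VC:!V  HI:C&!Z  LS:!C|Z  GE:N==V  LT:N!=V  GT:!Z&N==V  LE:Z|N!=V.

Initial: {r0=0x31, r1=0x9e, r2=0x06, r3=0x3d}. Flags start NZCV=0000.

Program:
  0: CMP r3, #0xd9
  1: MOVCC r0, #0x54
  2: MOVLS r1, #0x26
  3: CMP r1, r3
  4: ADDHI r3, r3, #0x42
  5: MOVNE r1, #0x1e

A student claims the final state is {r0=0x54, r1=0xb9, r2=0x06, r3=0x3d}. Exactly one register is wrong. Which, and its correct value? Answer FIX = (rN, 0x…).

FIX = (r1, 0x1e)

[0] flags=0000 → (cmp)
[1] flags=0000 CC?T → r0=0x54
[2] flags=0000 LS?T → r1=0x26
[3] flags=1000 → (cmp)
[4] flags=1000 HI?F → skip
[5] flags=1000 NE?T → r1=0x1e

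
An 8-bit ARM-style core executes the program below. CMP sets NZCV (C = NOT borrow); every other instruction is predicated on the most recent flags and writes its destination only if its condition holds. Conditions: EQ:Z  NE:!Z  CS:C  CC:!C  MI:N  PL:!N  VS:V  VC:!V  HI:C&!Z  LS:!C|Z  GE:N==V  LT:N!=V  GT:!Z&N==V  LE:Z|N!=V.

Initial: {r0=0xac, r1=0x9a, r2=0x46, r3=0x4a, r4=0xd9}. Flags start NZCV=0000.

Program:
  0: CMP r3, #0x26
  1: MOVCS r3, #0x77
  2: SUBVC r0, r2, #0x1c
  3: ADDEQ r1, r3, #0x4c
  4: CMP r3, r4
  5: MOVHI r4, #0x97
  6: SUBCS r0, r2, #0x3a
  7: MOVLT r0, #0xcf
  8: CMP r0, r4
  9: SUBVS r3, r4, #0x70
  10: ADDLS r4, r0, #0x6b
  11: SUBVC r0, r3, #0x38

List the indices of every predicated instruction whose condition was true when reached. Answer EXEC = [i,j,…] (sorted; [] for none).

EXEC = [1,2,10,11]

[0] flags=0010 → (cmp)
[1] flags=0010 CS?T → r3=0x77
[2] flags=0010 VC?T → r0=0x2a
[3] flags=0010 EQ?F → skip
[4] flags=1001 → (cmp)
[5] flags=1001 HI?F → skip
[6] flags=1001 CS?F → skip
[7] flags=1001 LT?F → skip
[8] flags=0000 → (cmp)
[9] flags=0000 VS?F → skip
[10] flags=0000 LS?T → r4=0x95
[11] flags=0000 VC?T → r0=0x3f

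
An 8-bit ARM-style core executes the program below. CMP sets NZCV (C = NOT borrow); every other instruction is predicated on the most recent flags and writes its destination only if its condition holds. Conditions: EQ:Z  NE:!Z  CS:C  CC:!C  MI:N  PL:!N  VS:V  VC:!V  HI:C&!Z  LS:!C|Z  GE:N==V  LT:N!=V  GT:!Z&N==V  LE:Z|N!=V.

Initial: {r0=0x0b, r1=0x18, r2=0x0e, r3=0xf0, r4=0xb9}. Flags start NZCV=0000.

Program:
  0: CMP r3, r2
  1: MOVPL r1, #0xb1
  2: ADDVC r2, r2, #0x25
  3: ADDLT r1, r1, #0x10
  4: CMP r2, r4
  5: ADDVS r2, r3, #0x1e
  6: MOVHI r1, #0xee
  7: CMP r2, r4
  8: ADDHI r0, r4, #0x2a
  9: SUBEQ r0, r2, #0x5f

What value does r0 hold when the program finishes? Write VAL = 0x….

[0] flags=1010 → (cmp)
[1] flags=1010 PL?F → skip
[2] flags=1010 VC?T → r2=0x33
[3] flags=1010 LT?T → r1=0x28
[4] flags=0000 → (cmp)
[5] flags=0000 VS?F → skip
[6] flags=0000 HI?F → skip
[7] flags=0000 → (cmp)
[8] flags=0000 HI?F → skip
[9] flags=0000 EQ?F → skip

VAL = 0x0b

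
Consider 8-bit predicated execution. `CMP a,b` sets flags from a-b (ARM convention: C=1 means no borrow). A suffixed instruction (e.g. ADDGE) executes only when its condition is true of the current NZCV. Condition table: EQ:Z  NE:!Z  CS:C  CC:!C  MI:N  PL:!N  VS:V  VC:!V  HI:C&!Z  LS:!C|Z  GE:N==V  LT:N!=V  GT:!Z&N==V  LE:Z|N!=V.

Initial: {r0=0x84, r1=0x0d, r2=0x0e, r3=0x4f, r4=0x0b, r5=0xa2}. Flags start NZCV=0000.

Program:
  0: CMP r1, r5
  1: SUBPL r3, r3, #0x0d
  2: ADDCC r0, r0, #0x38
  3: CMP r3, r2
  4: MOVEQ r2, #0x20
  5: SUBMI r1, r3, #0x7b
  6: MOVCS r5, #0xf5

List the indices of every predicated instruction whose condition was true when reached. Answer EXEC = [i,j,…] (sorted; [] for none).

[0] flags=0000 → (cmp)
[1] flags=0000 PL?T → r3=0x42
[2] flags=0000 CC?T → r0=0xbc
[3] flags=0010 → (cmp)
[4] flags=0010 EQ?F → skip
[5] flags=0010 MI?F → skip
[6] flags=0010 CS?T → r5=0xf5

EXEC = [1,2,6]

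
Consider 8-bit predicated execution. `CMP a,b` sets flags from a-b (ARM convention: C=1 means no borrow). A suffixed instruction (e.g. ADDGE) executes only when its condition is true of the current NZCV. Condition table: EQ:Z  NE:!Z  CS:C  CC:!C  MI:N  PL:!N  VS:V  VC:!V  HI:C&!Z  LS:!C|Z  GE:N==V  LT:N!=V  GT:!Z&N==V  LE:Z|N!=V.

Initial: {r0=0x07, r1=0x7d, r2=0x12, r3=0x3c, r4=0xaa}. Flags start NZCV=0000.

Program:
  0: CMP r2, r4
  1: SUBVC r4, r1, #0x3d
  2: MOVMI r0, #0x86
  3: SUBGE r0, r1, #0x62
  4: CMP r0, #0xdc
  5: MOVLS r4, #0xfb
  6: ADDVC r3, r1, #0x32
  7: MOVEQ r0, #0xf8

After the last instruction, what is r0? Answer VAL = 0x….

0: ✓ CMP  NZCV=0000
1: ✓ SUBVC  r4←0x40
2: · MOVMI
3: ✓ SUBGE  r0←0x1b
4: ✓ CMP  NZCV=0000
5: ✓ MOVLS  r4←0xfb
6: ✓ ADDVC  r3←0xaf
7: · MOVEQ

VAL = 0x1b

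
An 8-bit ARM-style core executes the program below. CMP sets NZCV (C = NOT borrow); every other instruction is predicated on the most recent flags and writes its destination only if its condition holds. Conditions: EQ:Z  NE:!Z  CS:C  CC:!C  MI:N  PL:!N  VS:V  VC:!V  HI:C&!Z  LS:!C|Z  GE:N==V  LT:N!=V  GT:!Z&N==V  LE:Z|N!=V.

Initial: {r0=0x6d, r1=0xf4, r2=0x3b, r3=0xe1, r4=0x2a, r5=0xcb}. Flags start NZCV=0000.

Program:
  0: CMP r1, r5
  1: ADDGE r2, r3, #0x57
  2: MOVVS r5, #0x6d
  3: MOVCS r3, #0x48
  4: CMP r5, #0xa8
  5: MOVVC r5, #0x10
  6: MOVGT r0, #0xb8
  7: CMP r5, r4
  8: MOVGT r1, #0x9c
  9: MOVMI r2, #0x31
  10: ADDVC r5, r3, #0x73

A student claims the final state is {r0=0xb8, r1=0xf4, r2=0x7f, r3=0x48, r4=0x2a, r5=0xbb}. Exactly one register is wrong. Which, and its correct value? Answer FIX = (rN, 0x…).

[0] flags=0010 → (cmp)
[1] flags=0010 GE?T → r2=0x38
[2] flags=0010 VS?F → skip
[3] flags=0010 CS?T → r3=0x48
[4] flags=0010 → (cmp)
[5] flags=0010 VC?T → r5=0x10
[6] flags=0010 GT?T → r0=0xb8
[7] flags=1000 → (cmp)
[8] flags=1000 GT?F → skip
[9] flags=1000 MI?T → r2=0x31
[10] flags=1000 VC?T → r5=0xbb

FIX = (r2, 0x31)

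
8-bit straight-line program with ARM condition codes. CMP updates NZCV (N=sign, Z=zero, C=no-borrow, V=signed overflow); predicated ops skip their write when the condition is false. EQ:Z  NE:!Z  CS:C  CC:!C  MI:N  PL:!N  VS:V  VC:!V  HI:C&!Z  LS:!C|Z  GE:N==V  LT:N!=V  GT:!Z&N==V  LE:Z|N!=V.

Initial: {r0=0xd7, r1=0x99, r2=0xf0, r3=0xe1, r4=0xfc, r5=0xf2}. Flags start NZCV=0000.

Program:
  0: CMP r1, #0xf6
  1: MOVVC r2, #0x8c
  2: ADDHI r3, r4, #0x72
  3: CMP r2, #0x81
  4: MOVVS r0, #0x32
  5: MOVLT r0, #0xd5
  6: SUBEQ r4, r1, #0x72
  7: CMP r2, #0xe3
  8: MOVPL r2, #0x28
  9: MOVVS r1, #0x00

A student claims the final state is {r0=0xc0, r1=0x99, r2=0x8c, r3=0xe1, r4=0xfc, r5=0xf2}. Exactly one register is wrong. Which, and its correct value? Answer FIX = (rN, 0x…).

0: ✓ CMP  NZCV=1000
1: ✓ MOVVC  r2←0x8c
2: · ADDHI
3: ✓ CMP  NZCV=0010
4: · MOVVS
5: · MOVLT
6: · SUBEQ
7: ✓ CMP  NZCV=1000
8: · MOVPL
9: · MOVVS

FIX = (r0, 0xd7)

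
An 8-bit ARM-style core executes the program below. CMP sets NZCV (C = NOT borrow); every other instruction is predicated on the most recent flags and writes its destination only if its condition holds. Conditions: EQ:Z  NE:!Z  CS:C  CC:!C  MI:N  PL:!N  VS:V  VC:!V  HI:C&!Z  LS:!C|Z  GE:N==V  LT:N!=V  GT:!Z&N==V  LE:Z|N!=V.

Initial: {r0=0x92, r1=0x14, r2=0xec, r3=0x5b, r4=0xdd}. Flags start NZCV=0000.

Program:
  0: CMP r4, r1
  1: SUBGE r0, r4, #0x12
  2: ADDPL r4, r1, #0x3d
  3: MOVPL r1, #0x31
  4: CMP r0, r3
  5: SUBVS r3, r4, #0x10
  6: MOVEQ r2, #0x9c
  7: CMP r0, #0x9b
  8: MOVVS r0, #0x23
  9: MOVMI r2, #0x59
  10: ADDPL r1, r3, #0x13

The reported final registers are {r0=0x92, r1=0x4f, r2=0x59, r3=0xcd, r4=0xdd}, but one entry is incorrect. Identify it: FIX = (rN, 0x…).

0: ✓ CMP  NZCV=1010
1: · SUBGE
2: · ADDPL
3: · MOVPL
4: ✓ CMP  NZCV=0011
5: ✓ SUBVS  r3←0xcd
6: · MOVEQ
7: ✓ CMP  NZCV=1000
8: · MOVVS
9: ✓ MOVMI  r2←0x59
10: · ADDPL

FIX = (r1, 0x14)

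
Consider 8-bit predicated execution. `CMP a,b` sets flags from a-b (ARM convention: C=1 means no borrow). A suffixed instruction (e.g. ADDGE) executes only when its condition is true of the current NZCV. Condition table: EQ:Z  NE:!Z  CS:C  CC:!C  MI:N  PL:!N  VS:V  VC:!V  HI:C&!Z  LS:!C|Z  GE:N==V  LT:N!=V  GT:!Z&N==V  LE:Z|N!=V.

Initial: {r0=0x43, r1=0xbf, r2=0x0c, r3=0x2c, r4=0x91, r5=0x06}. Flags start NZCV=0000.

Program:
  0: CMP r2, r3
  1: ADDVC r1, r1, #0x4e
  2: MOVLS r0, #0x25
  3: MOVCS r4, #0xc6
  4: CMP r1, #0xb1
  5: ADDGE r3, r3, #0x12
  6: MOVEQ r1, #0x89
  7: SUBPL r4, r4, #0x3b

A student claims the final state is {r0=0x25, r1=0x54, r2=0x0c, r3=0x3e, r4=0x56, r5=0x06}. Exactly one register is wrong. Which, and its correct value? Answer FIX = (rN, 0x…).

FIX = (r1, 0x0d)

[0] flags=1000 → (cmp)
[1] flags=1000 VC?T → r1=0x0d
[2] flags=1000 LS?T → r0=0x25
[3] flags=1000 CS?F → skip
[4] flags=0000 → (cmp)
[5] flags=0000 GE?T → r3=0x3e
[6] flags=0000 EQ?F → skip
[7] flags=0000 PL?T → r4=0x56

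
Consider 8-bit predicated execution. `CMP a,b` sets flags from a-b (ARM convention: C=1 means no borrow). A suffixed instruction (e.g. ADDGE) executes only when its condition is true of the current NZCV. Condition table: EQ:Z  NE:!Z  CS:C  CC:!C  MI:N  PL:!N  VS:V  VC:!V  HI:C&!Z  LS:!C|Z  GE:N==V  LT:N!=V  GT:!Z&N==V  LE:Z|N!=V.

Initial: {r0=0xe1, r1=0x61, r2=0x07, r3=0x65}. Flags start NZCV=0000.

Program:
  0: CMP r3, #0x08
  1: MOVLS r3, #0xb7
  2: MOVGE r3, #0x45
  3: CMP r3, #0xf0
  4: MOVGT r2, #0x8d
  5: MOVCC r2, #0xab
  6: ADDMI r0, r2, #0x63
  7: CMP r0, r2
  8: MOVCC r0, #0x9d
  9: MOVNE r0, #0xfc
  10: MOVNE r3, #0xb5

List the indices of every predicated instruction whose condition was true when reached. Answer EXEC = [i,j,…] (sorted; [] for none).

[0] flags=0010 → (cmp)
[1] flags=0010 LS?F → skip
[2] flags=0010 GE?T → r3=0x45
[3] flags=0000 → (cmp)
[4] flags=0000 GT?T → r2=0x8d
[5] flags=0000 CC?T → r2=0xab
[6] flags=0000 MI?F → skip
[7] flags=0010 → (cmp)
[8] flags=0010 CC?F → skip
[9] flags=0010 NE?T → r0=0xfc
[10] flags=0010 NE?T → r3=0xb5

EXEC = [2,4,5,9,10]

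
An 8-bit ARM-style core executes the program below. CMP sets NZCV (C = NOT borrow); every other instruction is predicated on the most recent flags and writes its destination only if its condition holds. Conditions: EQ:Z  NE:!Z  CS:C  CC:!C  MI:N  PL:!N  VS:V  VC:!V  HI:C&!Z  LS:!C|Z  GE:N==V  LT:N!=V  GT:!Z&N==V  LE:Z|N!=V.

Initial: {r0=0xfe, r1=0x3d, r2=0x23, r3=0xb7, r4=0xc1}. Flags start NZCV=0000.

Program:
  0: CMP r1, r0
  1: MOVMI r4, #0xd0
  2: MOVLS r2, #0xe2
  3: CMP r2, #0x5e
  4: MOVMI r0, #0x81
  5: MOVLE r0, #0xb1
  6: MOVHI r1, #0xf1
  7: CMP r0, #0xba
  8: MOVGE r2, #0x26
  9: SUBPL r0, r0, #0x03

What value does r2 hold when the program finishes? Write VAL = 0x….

[0] flags=0000 → (cmp)
[1] flags=0000 MI?F → skip
[2] flags=0000 LS?T → r2=0xe2
[3] flags=1010 → (cmp)
[4] flags=1010 MI?T → r0=0x81
[5] flags=1010 LE?T → r0=0xb1
[6] flags=1010 HI?T → r1=0xf1
[7] flags=1000 → (cmp)
[8] flags=1000 GE?F → skip
[9] flags=1000 PL?F → skip

VAL = 0xe2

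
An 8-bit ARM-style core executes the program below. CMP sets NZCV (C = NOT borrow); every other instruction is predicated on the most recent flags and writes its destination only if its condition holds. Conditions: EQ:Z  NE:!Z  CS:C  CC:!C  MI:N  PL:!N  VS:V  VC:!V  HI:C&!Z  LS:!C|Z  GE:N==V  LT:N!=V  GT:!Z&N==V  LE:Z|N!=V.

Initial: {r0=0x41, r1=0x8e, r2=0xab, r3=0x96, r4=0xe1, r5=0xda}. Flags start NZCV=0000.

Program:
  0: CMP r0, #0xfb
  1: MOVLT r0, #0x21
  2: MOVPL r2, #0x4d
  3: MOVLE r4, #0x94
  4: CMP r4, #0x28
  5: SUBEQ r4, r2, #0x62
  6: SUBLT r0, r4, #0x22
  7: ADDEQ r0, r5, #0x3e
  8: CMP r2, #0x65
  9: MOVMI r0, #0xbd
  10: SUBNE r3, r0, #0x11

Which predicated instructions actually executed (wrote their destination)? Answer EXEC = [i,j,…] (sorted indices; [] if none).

[0] flags=0000 → (cmp)
[1] flags=0000 LT?F → skip
[2] flags=0000 PL?T → r2=0x4d
[3] flags=0000 LE?F → skip
[4] flags=1010 → (cmp)
[5] flags=1010 EQ?F → skip
[6] flags=1010 LT?T → r0=0xbf
[7] flags=1010 EQ?F → skip
[8] flags=1000 → (cmp)
[9] flags=1000 MI?T → r0=0xbd
[10] flags=1000 NE?T → r3=0xac

EXEC = [2,6,9,10]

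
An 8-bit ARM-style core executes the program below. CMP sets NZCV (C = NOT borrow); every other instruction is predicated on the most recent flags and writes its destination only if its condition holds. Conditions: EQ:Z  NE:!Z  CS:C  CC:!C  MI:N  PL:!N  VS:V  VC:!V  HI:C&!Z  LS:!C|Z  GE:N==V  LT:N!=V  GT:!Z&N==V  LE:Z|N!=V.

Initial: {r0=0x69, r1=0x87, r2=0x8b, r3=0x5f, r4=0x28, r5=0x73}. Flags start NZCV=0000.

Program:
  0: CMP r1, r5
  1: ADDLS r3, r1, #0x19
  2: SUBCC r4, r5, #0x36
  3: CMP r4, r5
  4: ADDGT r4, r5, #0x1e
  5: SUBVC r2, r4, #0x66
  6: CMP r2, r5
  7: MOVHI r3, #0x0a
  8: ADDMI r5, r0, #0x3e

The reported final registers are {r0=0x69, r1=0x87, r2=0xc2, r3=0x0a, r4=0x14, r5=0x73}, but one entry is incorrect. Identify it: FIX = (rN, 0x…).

FIX = (r4, 0x28)

[0] flags=0011 → (cmp)
[1] flags=0011 LS?F → skip
[2] flags=0011 CC?F → skip
[3] flags=1000 → (cmp)
[4] flags=1000 GT?F → skip
[5] flags=1000 VC?T → r2=0xc2
[6] flags=0011 → (cmp)
[7] flags=0011 HI?T → r3=0x0a
[8] flags=0011 MI?F → skip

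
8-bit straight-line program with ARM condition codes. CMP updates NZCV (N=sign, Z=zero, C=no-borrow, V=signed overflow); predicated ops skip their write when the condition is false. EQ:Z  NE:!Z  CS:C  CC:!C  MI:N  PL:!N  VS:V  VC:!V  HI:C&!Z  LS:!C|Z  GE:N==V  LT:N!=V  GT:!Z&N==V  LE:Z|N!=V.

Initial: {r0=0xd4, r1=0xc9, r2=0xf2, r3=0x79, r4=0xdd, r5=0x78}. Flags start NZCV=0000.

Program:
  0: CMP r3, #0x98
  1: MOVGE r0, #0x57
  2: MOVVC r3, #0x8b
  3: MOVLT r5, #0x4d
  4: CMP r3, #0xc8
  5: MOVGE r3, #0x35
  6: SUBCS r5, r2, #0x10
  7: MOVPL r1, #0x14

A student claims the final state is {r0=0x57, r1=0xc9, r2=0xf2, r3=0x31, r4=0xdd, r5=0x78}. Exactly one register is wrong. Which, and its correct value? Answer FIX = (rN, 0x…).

0: ✓ CMP  NZCV=1001
1: ✓ MOVGE  r0←0x57
2: · MOVVC
3: · MOVLT
4: ✓ CMP  NZCV=1001
5: ✓ MOVGE  r3←0x35
6: · SUBCS
7: · MOVPL

FIX = (r3, 0x35)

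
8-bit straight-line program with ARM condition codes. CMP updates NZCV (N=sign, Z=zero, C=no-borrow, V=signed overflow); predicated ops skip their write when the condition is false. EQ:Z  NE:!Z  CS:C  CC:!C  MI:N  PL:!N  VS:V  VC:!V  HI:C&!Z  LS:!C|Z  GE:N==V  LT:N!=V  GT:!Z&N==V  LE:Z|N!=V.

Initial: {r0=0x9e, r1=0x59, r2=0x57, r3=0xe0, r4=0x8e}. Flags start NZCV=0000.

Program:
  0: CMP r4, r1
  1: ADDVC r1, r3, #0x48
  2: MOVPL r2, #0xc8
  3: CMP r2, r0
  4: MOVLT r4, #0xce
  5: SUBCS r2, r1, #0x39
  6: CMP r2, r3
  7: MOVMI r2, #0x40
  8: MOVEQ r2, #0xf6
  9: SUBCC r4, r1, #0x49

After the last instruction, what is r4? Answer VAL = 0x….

VAL = 0x10

[0] flags=0011 → (cmp)
[1] flags=0011 VC?F → skip
[2] flags=0011 PL?T → r2=0xc8
[3] flags=0010 → (cmp)
[4] flags=0010 LT?F → skip
[5] flags=0010 CS?T → r2=0x20
[6] flags=0000 → (cmp)
[7] flags=0000 MI?F → skip
[8] flags=0000 EQ?F → skip
[9] flags=0000 CC?T → r4=0x10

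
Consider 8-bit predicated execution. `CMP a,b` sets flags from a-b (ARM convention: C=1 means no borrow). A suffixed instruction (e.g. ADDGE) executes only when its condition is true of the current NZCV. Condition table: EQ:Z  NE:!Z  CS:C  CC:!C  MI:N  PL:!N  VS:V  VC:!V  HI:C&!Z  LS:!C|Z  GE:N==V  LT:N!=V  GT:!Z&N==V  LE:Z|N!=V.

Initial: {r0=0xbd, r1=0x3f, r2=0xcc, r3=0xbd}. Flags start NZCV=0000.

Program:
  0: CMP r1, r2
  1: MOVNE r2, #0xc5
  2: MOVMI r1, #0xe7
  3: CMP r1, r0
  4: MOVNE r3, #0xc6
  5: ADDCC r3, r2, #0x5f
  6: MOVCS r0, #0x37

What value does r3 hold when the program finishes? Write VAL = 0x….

0: ✓ CMP  NZCV=0000
1: ✓ MOVNE  r2←0xc5
2: · MOVMI
3: ✓ CMP  NZCV=1001
4: ✓ MOVNE  r3←0xc6
5: ✓ ADDCC  r3←0x24
6: · MOVCS

VAL = 0x24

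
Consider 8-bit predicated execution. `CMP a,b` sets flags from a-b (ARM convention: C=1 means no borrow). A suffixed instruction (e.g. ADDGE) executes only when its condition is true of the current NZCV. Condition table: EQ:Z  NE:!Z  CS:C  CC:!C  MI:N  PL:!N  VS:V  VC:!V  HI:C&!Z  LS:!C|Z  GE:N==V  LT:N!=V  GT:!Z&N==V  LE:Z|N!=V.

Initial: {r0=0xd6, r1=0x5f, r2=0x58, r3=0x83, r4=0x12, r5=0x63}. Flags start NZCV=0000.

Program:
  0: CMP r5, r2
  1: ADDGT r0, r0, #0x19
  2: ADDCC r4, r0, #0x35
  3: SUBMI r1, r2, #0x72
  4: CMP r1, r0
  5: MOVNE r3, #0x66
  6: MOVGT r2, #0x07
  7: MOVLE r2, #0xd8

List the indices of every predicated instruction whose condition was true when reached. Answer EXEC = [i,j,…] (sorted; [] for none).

EXEC = [1,5,6]

[0] flags=0010 → (cmp)
[1] flags=0010 GT?T → r0=0xef
[2] flags=0010 CC?F → skip
[3] flags=0010 MI?F → skip
[4] flags=0000 → (cmp)
[5] flags=0000 NE?T → r3=0x66
[6] flags=0000 GT?T → r2=0x07
[7] flags=0000 LE?F → skip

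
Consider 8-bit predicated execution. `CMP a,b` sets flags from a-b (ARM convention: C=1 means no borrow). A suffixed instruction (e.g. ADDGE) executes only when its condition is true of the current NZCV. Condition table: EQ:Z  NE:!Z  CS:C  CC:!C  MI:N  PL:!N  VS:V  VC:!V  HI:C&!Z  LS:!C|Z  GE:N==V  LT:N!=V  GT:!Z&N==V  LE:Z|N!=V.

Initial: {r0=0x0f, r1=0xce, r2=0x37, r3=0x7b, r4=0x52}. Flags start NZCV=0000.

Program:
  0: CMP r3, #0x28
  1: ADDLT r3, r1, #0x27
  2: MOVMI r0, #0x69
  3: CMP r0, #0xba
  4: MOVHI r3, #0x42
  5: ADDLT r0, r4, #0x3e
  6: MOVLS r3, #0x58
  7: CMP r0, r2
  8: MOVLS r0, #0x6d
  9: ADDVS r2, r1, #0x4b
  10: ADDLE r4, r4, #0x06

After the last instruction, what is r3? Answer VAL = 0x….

VAL = 0x58

0: ✓ CMP  NZCV=0010
1: · ADDLT
2: · MOVMI
3: ✓ CMP  NZCV=0000
4: · MOVHI
5: · ADDLT
6: ✓ MOVLS  r3←0x58
7: ✓ CMP  NZCV=1000
8: ✓ MOVLS  r0←0x6d
9: · ADDVS
10: ✓ ADDLE  r4←0x58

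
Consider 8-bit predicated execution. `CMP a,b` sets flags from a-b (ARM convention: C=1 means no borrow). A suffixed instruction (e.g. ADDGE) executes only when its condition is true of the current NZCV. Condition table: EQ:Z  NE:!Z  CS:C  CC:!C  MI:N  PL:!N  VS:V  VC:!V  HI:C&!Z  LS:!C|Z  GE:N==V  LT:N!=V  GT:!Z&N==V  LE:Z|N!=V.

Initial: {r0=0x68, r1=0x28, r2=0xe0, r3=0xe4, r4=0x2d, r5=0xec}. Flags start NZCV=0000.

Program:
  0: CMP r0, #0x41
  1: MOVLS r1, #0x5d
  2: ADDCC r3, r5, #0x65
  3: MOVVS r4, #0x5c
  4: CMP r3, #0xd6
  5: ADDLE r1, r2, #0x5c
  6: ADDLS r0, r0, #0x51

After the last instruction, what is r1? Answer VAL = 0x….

VAL = 0x28

[0] flags=0010 → (cmp)
[1] flags=0010 LS?F → skip
[2] flags=0010 CC?F → skip
[3] flags=0010 VS?F → skip
[4] flags=0010 → (cmp)
[5] flags=0010 LE?F → skip
[6] flags=0010 LS?F → skip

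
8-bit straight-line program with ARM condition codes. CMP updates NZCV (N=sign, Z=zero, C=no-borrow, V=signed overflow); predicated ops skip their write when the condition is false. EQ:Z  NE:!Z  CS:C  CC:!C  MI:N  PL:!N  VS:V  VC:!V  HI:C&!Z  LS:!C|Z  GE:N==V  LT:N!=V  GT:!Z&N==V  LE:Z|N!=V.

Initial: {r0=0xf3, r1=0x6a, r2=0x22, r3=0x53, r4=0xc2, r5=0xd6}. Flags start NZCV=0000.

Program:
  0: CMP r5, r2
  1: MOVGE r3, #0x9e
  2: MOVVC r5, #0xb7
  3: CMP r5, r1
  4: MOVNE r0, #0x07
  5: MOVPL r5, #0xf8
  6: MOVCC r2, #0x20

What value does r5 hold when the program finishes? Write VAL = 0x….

[0] flags=1010 → (cmp)
[1] flags=1010 GE?F → skip
[2] flags=1010 VC?T → r5=0xb7
[3] flags=0011 → (cmp)
[4] flags=0011 NE?T → r0=0x07
[5] flags=0011 PL?T → r5=0xf8
[6] flags=0011 CC?F → skip

VAL = 0xf8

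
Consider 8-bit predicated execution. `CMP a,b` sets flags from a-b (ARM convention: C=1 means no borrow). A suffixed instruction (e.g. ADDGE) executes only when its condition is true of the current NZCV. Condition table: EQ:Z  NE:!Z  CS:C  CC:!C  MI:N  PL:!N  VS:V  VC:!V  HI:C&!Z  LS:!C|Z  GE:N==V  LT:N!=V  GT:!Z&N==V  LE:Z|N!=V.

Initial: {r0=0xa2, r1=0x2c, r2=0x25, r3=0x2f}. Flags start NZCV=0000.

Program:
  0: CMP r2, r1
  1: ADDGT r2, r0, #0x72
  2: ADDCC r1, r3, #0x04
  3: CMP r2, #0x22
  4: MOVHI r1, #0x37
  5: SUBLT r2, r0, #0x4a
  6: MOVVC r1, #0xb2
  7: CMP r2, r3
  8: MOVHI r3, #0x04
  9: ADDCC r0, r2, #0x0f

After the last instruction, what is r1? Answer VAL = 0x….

VAL = 0xb2

[0] flags=1000 → (cmp)
[1] flags=1000 GT?F → skip
[2] flags=1000 CC?T → r1=0x33
[3] flags=0010 → (cmp)
[4] flags=0010 HI?T → r1=0x37
[5] flags=0010 LT?F → skip
[6] flags=0010 VC?T → r1=0xb2
[7] flags=1000 → (cmp)
[8] flags=1000 HI?F → skip
[9] flags=1000 CC?T → r0=0x34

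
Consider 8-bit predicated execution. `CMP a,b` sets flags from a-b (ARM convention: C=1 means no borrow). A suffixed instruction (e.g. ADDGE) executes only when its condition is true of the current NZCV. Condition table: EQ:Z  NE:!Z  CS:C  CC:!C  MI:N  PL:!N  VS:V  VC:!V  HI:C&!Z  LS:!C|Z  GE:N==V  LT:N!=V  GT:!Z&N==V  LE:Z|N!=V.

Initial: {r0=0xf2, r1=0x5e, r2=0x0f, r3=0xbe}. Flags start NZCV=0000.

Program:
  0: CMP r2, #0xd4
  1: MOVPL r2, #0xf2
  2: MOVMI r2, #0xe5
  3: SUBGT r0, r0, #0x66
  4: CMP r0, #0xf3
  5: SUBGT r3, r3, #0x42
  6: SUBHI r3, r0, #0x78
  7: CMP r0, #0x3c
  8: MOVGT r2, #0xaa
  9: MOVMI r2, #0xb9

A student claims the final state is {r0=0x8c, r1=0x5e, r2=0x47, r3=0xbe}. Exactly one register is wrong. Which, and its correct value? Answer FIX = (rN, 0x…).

0: ✓ CMP  NZCV=0000
1: ✓ MOVPL  r2←0xf2
2: · MOVMI
3: ✓ SUBGT  r0←0x8c
4: ✓ CMP  NZCV=1000
5: · SUBGT
6: · SUBHI
7: ✓ CMP  NZCV=0011
8: · MOVGT
9: · MOVMI

FIX = (r2, 0xf2)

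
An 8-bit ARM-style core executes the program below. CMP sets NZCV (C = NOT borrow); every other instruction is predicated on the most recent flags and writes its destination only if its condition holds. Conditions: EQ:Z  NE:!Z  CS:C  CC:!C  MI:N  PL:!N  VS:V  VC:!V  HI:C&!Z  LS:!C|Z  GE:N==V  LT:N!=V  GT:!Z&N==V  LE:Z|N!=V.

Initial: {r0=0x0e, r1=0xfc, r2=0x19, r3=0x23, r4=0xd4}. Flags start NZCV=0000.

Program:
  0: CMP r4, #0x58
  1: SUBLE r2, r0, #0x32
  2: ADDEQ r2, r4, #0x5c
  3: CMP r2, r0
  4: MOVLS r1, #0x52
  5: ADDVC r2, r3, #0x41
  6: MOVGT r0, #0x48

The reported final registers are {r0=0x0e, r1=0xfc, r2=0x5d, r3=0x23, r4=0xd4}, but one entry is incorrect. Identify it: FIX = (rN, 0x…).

0: ✓ CMP  NZCV=0011
1: ✓ SUBLE  r2←0xdc
2: · ADDEQ
3: ✓ CMP  NZCV=1010
4: · MOVLS
5: ✓ ADDVC  r2←0x64
6: · MOVGT

FIX = (r2, 0x64)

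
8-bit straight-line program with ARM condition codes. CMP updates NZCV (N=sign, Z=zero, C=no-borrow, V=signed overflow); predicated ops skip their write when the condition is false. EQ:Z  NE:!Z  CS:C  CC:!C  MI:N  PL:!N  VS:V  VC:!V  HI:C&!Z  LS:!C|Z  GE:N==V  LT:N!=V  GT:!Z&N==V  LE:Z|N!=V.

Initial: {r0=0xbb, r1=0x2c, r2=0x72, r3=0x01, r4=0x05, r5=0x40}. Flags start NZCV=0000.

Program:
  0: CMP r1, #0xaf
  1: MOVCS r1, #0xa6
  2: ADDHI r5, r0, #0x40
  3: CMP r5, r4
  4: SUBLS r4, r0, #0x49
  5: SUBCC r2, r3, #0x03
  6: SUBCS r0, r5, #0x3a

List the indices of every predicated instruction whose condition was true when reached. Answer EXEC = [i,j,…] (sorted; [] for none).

EXEC = [6]

0: ✓ CMP  NZCV=0000
1: · MOVCS
2: · ADDHI
3: ✓ CMP  NZCV=0010
4: · SUBLS
5: · SUBCC
6: ✓ SUBCS  r0←0x06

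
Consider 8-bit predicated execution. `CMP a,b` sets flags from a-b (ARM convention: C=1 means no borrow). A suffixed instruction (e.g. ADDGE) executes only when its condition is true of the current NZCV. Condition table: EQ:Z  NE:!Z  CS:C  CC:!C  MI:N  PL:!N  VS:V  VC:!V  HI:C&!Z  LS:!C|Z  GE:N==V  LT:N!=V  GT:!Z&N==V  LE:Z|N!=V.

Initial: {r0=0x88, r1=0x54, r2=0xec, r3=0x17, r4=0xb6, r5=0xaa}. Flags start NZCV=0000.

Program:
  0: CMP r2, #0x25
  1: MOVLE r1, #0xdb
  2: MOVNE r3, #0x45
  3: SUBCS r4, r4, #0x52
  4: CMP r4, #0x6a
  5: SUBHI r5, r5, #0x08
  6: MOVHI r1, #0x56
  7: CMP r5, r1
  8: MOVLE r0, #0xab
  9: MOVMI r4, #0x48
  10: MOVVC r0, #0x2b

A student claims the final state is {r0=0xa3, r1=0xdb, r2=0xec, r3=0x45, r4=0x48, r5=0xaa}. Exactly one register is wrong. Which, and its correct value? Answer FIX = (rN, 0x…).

0: ✓ CMP  NZCV=1010
1: ✓ MOVLE  r1←0xdb
2: ✓ MOVNE  r3←0x45
3: ✓ SUBCS  r4←0x64
4: ✓ CMP  NZCV=1000
5: · SUBHI
6: · MOVHI
7: ✓ CMP  NZCV=1000
8: ✓ MOVLE  r0←0xab
9: ✓ MOVMI  r4←0x48
10: ✓ MOVVC  r0←0x2b

FIX = (r0, 0x2b)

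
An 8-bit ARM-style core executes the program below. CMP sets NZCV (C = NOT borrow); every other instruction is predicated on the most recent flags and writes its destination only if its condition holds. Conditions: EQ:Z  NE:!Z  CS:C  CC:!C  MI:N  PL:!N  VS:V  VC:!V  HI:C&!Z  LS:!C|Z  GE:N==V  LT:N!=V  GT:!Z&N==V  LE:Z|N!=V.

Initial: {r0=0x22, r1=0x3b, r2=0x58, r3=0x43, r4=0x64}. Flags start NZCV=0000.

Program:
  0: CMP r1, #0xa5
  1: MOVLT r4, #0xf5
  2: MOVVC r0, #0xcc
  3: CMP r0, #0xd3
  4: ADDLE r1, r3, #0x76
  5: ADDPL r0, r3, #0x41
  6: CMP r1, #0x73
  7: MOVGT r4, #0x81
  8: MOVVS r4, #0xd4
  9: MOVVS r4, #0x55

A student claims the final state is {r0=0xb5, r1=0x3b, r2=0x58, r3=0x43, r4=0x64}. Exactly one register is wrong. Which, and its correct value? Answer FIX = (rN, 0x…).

0: ✓ CMP  NZCV=1001
1: · MOVLT
2: · MOVVC
3: ✓ CMP  NZCV=0000
4: · ADDLE
5: ✓ ADDPL  r0←0x84
6: ✓ CMP  NZCV=1000
7: · MOVGT
8: · MOVVS
9: · MOVVS

FIX = (r0, 0x84)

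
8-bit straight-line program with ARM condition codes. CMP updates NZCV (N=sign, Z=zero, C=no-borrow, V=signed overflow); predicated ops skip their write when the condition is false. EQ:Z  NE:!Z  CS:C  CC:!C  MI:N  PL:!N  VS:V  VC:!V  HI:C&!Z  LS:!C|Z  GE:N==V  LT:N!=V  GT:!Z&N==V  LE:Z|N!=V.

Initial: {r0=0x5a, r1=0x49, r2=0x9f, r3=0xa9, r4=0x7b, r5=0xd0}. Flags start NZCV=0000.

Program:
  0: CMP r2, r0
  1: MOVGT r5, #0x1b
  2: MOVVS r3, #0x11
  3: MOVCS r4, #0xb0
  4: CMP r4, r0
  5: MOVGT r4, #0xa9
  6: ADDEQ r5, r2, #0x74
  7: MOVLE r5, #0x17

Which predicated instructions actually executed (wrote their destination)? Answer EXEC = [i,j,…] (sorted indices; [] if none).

EXEC = [2,3,7]

[0] flags=0011 → (cmp)
[1] flags=0011 GT?F → skip
[2] flags=0011 VS?T → r3=0x11
[3] flags=0011 CS?T → r4=0xb0
[4] flags=0011 → (cmp)
[5] flags=0011 GT?F → skip
[6] flags=0011 EQ?F → skip
[7] flags=0011 LE?T → r5=0x17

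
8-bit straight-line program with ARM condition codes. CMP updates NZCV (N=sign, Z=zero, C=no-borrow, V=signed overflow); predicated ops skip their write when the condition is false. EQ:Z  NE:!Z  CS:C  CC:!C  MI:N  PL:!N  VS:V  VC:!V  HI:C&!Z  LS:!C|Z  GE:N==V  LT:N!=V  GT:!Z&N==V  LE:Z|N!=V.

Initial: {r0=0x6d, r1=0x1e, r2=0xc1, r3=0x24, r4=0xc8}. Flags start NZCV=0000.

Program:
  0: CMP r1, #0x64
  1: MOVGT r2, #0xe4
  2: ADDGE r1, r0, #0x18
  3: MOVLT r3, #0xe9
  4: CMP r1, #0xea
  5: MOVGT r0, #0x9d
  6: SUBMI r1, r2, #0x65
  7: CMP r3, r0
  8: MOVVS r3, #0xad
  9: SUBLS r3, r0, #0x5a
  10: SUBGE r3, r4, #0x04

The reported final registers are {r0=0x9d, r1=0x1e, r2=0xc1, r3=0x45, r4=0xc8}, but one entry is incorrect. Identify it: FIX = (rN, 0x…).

FIX = (r3, 0xc4)

0: ✓ CMP  NZCV=1000
1: · MOVGT
2: · ADDGE
3: ✓ MOVLT  r3←0xe9
4: ✓ CMP  NZCV=0000
5: ✓ MOVGT  r0←0x9d
6: · SUBMI
7: ✓ CMP  NZCV=0010
8: · MOVVS
9: · SUBLS
10: ✓ SUBGE  r3←0xc4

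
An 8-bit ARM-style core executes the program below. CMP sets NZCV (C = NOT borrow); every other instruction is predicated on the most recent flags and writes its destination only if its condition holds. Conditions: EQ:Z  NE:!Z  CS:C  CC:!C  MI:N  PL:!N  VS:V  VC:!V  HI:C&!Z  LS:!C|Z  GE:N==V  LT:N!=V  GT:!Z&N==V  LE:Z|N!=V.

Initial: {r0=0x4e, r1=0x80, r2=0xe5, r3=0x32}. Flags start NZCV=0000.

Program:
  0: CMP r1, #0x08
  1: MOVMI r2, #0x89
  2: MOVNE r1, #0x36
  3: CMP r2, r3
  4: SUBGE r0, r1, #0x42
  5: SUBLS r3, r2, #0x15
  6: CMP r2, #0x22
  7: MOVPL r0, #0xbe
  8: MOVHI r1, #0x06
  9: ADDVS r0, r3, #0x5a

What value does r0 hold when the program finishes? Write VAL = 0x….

VAL = 0x4e

[0] flags=0011 → (cmp)
[1] flags=0011 MI?F → skip
[2] flags=0011 NE?T → r1=0x36
[3] flags=1010 → (cmp)
[4] flags=1010 GE?F → skip
[5] flags=1010 LS?F → skip
[6] flags=1010 → (cmp)
[7] flags=1010 PL?F → skip
[8] flags=1010 HI?T → r1=0x06
[9] flags=1010 VS?F → skip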